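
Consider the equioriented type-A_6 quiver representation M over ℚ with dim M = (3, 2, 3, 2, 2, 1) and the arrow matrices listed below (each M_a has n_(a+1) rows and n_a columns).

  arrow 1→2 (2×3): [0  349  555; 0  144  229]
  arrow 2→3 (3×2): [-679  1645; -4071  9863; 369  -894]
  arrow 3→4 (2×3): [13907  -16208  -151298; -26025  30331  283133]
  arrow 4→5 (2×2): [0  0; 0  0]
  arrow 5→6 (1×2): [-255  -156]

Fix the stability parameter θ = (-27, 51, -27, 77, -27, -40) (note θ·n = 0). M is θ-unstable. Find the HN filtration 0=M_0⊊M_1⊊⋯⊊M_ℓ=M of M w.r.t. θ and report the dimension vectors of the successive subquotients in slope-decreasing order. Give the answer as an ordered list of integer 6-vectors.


Barcode: M ≅ I[1,1], I[1,4]^2, I[3,3], I[5,5], I[5,6]. HN layers by μ_θ (4 steps, strictly decreasing):
  μ^(1)=77; μ^(2)=12; μ^(3)=-27; μ^(4)=-67/2

((0, 0, 0, 2, 0, 0); (0, 2, 2, 0, 0, 0); (3, 0, 1, 0, 1, 0); (0, 0, 0, 0, 1, 1))


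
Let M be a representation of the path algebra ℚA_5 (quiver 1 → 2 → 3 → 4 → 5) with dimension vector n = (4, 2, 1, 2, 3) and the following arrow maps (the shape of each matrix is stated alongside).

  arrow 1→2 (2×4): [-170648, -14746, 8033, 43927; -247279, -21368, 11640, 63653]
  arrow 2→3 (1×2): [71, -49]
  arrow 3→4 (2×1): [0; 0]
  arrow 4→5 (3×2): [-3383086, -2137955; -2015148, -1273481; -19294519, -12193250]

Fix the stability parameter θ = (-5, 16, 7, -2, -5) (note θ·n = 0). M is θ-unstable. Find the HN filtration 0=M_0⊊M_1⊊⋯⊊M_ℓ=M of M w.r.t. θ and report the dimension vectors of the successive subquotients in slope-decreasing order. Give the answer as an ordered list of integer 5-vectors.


Interval decomposition of M: I[1,1]^2, I[1,2], I[1,3], I[4,5]^2, I[5,5].
HN type (ℓ=4): μ^(1)=16; μ^(2)=23/2; μ^(3)=-7/2; μ^(4)=-5

((0, 1, 0, 0, 0); (0, 1, 1, 0, 0); (0, 0, 0, 2, 2); (4, 0, 0, 0, 1))


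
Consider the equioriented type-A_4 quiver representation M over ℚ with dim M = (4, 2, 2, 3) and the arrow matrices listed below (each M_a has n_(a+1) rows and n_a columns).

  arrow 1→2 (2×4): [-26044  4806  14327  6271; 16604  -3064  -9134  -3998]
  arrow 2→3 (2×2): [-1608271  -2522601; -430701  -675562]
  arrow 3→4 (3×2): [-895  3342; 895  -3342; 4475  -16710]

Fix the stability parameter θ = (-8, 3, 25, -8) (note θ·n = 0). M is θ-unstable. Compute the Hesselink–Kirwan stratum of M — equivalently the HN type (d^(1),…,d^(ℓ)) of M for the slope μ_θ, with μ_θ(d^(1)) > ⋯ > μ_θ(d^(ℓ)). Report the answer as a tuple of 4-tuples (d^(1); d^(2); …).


Barcode: M ≅ I[1,1]^2, I[1,3], I[1,4], I[4,4]^2. HN layers by μ_θ (4 steps, strictly decreasing):
  μ^(1)=25; μ^(2)=17/2; μ^(3)=3; μ^(4)=-8

((0, 0, 1, 0); (0, 0, 1, 1); (0, 2, 0, 0); (4, 0, 0, 2))


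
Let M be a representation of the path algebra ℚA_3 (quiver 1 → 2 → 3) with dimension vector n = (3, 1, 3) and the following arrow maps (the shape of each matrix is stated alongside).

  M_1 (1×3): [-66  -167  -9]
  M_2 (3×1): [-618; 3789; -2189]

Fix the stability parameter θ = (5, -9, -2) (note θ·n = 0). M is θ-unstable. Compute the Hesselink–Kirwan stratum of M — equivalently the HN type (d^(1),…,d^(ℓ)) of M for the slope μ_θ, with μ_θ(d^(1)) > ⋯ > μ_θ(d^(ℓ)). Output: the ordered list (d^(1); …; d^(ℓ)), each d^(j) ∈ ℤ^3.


Interval decomposition of M: I[1,1]^2, I[1,3], I[3,3]^2.
HN type (ℓ=2): μ^(1)=5; μ^(2)=-2

((2, 0, 0); (1, 1, 3))


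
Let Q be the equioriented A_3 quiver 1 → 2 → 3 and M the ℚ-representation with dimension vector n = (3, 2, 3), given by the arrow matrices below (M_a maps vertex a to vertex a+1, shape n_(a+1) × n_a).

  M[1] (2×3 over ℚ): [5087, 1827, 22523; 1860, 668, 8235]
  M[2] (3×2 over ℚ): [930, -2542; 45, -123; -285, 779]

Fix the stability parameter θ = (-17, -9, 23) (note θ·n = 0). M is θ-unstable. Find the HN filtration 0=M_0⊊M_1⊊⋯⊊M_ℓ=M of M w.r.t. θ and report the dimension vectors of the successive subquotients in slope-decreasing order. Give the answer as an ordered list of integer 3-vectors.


Barcode: M ≅ I[1,1], I[1,2], I[1,3], I[3,3]^2. HN layers by μ_θ (3 steps, strictly decreasing):
  μ^(1)=23; μ^(2)=-9; μ^(3)=-17

((0, 0, 3); (0, 2, 0); (3, 0, 0))


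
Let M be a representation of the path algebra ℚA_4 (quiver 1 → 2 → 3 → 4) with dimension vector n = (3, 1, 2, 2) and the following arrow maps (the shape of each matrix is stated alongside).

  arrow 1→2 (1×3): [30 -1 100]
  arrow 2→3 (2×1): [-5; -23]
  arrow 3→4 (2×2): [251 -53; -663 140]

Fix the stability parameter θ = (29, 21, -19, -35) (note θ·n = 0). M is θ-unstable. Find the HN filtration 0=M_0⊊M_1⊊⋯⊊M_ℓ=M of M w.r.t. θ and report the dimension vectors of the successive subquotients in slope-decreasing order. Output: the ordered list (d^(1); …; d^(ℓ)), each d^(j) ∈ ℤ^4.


Via rank(M_{q-1}∘⋯∘M_p): M ≅ I[1,1]^2, I[1,4], I[3,4].
μ_θ-semistable layers: μ^(1)=29; μ^(2)=-1; μ^(3)=-27

((2, 0, 0, 0); (1, 1, 1, 1); (0, 0, 1, 1))


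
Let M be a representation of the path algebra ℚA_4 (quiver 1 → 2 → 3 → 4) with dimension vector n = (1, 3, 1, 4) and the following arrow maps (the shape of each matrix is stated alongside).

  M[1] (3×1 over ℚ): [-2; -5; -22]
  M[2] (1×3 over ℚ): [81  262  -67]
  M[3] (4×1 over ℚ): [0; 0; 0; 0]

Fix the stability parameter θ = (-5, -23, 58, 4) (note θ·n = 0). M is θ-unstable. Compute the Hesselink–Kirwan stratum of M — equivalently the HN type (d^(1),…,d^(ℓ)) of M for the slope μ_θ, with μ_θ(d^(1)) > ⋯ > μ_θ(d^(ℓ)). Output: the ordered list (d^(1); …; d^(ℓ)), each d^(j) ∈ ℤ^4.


Barcode: M ≅ I[1,3], I[2,2]^2, I[4,4]^4. HN layers by μ_θ (4 steps, strictly decreasing):
  μ^(1)=58; μ^(2)=4; μ^(3)=-14; μ^(4)=-23

((0, 0, 1, 0); (0, 0, 0, 4); (1, 1, 0, 0); (0, 2, 0, 0))


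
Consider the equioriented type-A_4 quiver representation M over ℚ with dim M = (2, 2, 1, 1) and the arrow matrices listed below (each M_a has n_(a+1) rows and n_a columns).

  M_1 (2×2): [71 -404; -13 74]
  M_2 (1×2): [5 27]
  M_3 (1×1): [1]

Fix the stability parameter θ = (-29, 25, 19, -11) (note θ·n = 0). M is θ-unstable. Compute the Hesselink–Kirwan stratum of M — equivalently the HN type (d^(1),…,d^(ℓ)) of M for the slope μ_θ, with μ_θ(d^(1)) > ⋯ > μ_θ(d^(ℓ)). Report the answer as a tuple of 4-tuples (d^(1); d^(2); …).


Interval decomposition of M: I[1,2], I[1,4].
HN type (ℓ=3): μ^(1)=25; μ^(2)=11; μ^(3)=-29

((0, 1, 0, 0); (0, 1, 1, 1); (2, 0, 0, 0))


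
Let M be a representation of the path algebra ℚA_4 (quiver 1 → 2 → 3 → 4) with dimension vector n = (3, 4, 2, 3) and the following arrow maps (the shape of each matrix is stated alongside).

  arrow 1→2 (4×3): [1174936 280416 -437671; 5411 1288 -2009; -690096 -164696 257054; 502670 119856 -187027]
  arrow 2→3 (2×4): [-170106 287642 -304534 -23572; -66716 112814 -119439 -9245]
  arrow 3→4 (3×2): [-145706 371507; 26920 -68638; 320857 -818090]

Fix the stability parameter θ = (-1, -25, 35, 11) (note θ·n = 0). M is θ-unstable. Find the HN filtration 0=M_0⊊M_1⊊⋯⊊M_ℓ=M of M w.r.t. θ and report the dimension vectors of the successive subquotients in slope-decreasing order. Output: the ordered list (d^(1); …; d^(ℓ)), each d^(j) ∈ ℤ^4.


Interval decomposition of M: I[1,2], I[1,4]^2, I[2,2], I[4,4].
HN type (ℓ=4): μ^(1)=23; μ^(2)=11; μ^(3)=-13; μ^(4)=-25

((0, 0, 2, 2); (0, 0, 0, 1); (3, 3, 0, 0); (0, 1, 0, 0))


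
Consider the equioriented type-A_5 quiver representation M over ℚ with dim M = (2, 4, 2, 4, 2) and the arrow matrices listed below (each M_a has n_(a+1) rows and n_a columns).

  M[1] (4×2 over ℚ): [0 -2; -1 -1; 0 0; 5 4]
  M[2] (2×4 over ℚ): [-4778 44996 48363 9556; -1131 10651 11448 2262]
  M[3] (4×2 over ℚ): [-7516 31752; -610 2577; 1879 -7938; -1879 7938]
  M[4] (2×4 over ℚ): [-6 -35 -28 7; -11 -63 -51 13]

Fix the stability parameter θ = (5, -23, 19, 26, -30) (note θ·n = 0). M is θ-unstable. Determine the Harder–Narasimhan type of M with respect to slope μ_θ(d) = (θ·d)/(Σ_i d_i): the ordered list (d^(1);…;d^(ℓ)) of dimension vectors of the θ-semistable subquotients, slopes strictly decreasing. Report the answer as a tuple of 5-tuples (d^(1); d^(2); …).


Barcode: M ≅ I[1,2], I[1,5], I[2,2], I[2,5], I[4,4]^2. HN layers by μ_θ (4 steps, strictly decreasing):
  μ^(1)=26; μ^(2)=5; μ^(3)=-9; μ^(4)=-23

((0, 0, 0, 2, 0); (0, 0, 2, 2, 2); (2, 2, 0, 0, 0); (0, 2, 0, 0, 0))


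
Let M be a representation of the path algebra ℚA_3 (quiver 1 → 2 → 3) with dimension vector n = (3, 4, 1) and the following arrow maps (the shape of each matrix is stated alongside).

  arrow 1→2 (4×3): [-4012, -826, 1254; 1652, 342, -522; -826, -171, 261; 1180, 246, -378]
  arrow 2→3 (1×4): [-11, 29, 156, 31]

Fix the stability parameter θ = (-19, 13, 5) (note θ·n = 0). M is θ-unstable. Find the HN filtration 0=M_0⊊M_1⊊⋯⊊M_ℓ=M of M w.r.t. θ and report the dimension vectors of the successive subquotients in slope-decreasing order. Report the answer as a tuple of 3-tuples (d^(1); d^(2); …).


Barcode: M ≅ I[1,1], I[1,2], I[1,3], I[2,2]^2. HN layers by μ_θ (3 steps, strictly decreasing):
  μ^(1)=13; μ^(2)=9; μ^(3)=-19

((0, 3, 0); (0, 1, 1); (3, 0, 0))


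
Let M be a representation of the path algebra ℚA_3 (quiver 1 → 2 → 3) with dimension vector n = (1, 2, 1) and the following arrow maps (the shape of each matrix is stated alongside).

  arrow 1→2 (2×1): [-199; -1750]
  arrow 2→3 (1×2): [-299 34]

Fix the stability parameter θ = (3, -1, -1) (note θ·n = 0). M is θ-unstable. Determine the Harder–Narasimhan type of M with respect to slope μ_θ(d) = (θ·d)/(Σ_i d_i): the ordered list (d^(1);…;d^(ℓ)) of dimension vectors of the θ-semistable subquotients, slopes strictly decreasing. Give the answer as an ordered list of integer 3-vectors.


Via rank(M_{q-1}∘⋯∘M_p): M ≅ I[1,3], I[2,2].
μ_θ-semistable layers: μ^(1)=1/3; μ^(2)=-1

((1, 1, 1); (0, 1, 0))


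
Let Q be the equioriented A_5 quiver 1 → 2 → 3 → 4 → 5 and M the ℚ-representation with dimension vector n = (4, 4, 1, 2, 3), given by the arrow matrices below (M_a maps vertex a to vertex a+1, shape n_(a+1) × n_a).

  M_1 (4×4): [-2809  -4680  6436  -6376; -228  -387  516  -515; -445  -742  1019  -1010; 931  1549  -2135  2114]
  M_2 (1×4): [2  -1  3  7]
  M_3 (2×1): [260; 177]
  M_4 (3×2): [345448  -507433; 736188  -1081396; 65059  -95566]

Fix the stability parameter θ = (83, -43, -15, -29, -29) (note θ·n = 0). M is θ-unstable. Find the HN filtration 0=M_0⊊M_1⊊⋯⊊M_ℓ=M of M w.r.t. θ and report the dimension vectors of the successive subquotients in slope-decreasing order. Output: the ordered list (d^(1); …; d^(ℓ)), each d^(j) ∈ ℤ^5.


Via rank(M_{q-1}∘⋯∘M_p): M ≅ I[1,2]^3, I[1,5], I[4,5], I[5,5].
μ_θ-semistable layers: μ^(1)=20; μ^(2)=-33/5; μ^(3)=-29

((3, 3, 0, 0, 0); (1, 1, 1, 1, 1); (0, 0, 0, 1, 2))


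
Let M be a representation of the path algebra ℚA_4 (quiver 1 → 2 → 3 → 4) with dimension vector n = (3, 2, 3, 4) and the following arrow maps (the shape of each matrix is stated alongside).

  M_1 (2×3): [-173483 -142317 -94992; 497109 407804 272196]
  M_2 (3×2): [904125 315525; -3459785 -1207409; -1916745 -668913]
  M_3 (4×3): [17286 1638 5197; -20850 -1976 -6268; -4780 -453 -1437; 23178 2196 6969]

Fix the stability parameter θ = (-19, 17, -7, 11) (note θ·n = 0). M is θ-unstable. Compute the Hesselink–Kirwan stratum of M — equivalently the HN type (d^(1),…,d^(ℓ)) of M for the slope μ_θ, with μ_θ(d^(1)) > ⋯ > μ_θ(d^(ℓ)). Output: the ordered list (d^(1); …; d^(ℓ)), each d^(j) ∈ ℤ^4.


Via rank(M_{q-1}∘⋯∘M_p): M ≅ I[1,1], I[1,2], I[1,4], I[3,4]^2, I[4,4].
μ_θ-semistable layers: μ^(1)=17; μ^(2)=11; μ^(3)=5; μ^(4)=-7; μ^(5)=-19

((0, 1, 0, 0); (0, 0, 0, 4); (0, 1, 1, 0); (0, 0, 2, 0); (3, 0, 0, 0))


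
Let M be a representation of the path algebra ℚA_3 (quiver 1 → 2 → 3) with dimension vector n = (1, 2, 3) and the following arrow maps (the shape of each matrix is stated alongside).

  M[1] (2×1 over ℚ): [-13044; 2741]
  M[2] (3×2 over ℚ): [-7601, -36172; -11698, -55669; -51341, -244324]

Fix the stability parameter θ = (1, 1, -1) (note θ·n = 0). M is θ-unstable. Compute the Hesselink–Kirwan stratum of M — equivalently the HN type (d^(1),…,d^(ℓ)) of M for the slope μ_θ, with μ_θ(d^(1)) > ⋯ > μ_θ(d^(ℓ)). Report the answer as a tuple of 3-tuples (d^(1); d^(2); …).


Barcode: M ≅ I[1,3], I[2,3], I[3,3]. HN layers by μ_θ (3 steps, strictly decreasing):
  μ^(1)=1/3; μ^(2)=0; μ^(3)=-1

((1, 1, 1); (0, 1, 1); (0, 0, 1))


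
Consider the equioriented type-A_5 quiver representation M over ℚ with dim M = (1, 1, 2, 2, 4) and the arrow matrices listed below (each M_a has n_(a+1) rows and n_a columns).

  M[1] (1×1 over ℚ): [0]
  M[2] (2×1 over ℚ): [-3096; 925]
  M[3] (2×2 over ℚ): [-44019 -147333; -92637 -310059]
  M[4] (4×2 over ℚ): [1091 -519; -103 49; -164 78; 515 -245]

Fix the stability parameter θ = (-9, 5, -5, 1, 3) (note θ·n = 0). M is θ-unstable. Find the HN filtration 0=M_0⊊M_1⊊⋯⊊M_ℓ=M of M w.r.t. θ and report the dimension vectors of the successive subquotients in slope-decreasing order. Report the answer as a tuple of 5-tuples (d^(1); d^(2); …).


Barcode: M ≅ I[1,1], I[2,5], I[3,3], I[4,5], I[5,5]^2. HN layers by μ_θ (5 steps, strictly decreasing):
  μ^(1)=3; μ^(2)=1; μ^(3)=0; μ^(4)=-5; μ^(5)=-9

((0, 0, 0, 0, 4); (0, 0, 0, 2, 0); (0, 1, 1, 0, 0); (0, 0, 1, 0, 0); (1, 0, 0, 0, 0))


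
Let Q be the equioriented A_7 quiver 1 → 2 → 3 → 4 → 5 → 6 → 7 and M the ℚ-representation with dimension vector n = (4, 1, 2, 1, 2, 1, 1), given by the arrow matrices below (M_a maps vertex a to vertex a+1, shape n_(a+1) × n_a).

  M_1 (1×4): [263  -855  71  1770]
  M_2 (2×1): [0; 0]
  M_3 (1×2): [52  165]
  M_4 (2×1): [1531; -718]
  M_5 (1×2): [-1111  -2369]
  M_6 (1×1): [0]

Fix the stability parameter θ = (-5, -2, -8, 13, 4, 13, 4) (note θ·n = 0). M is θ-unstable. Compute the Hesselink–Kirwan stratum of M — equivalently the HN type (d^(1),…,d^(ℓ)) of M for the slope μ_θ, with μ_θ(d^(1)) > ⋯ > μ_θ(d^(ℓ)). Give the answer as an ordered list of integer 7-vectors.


Via rank(M_{q-1}∘⋯∘M_p): M ≅ I[1,1]^3, I[1,2], I[3,3], I[3,6], I[5,5], I[7,7].
μ_θ-semistable layers: μ^(1)=13; μ^(2)=17/2; μ^(3)=4; μ^(4)=-2; μ^(5)=-5; μ^(6)=-8

((0, 0, 0, 0, 0, 1, 0); (0, 0, 0, 1, 1, 0, 0); (0, 0, 0, 0, 1, 0, 1); (0, 1, 0, 0, 0, 0, 0); (4, 0, 0, 0, 0, 0, 0); (0, 0, 2, 0, 0, 0, 0))


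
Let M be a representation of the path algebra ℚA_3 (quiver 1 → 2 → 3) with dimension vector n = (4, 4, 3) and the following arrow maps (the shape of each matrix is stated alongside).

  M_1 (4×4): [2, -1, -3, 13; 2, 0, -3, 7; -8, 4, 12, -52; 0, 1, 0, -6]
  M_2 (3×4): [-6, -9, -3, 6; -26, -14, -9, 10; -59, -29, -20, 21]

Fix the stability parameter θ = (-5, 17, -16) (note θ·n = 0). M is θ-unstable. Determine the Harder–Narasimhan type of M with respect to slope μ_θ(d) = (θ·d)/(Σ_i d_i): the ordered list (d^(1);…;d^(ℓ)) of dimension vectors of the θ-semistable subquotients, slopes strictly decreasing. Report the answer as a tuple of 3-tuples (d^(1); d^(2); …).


Barcode: M ≅ I[1,1]^2, I[1,2], I[1,3], I[2,3]^2. HN layers by μ_θ (3 steps, strictly decreasing):
  μ^(1)=17; μ^(2)=1/2; μ^(3)=-5

((0, 1, 0); (0, 3, 3); (4, 0, 0))


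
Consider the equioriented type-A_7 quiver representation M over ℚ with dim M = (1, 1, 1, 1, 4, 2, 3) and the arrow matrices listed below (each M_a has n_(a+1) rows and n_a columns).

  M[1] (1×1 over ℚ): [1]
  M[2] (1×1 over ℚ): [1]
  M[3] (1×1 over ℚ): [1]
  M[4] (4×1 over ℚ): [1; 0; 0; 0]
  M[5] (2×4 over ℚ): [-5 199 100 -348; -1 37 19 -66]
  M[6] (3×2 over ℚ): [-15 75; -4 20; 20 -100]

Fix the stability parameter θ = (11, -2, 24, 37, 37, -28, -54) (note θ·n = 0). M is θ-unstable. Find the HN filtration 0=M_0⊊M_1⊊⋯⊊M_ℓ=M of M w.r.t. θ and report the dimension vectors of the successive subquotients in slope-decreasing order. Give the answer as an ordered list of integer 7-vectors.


Interval decomposition of M: I[1,6], I[5,5]^2, I[5,7], I[7,7]^2.
HN type (ℓ=5): μ^(1)=37; μ^(2)=35/2; μ^(3)=9/2; μ^(4)=-15; μ^(5)=-54

((0, 0, 0, 0, 2, 0, 0); (0, 0, 1, 1, 1, 1, 0); (1, 1, 0, 0, 0, 0, 0); (0, 0, 0, 0, 1, 1, 1); (0, 0, 0, 0, 0, 0, 2))


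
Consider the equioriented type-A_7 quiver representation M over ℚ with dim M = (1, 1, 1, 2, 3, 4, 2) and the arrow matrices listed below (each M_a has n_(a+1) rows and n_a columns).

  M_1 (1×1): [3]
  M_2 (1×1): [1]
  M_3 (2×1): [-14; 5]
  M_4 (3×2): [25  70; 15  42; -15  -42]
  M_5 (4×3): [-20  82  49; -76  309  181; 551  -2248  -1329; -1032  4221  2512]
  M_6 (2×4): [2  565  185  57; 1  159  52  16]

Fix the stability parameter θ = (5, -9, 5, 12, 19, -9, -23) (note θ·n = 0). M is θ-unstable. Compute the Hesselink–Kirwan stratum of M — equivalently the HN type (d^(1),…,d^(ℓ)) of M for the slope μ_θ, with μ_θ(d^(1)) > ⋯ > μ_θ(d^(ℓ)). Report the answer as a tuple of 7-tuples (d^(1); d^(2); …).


Via rank(M_{q-1}∘⋯∘M_p): M ≅ I[1,4], I[4,7], I[5,6], I[5,7], I[6,6].
μ_θ-semistable layers: μ^(1)=12; μ^(2)=5; μ^(3)=-1/4; μ^(4)=-2; μ^(5)=-13/3; μ^(6)=-9

((0, 0, 0, 1, 0, 0, 0); (0, 0, 1, 0, 1, 1, 0); (0, 0, 0, 1, 1, 1, 1); (1, 1, 0, 0, 0, 0, 0); (0, 0, 0, 0, 1, 1, 1); (0, 0, 0, 0, 0, 1, 0))


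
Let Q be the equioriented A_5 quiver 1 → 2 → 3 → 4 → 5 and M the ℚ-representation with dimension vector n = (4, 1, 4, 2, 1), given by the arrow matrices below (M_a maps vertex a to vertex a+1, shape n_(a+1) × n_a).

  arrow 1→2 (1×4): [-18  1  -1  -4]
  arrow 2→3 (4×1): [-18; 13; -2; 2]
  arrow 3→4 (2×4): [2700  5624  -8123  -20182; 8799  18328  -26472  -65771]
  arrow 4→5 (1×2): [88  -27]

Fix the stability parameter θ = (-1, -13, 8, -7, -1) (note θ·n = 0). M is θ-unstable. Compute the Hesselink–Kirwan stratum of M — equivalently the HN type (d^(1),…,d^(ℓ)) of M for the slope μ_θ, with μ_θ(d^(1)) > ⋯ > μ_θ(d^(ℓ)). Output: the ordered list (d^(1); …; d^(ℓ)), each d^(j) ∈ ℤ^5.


Barcode: M ≅ I[1,1]^3, I[1,5], I[3,3]^2, I[3,4]. HN layers by μ_θ (5 steps, strictly decreasing):
  μ^(1)=8; μ^(2)=1/2; μ^(3)=0; μ^(4)=-1; μ^(5)=-7

((0, 0, 2, 0, 0); (0, 0, 1, 1, 0); (0, 0, 1, 1, 1); (3, 0, 0, 0, 0); (1, 1, 0, 0, 0))


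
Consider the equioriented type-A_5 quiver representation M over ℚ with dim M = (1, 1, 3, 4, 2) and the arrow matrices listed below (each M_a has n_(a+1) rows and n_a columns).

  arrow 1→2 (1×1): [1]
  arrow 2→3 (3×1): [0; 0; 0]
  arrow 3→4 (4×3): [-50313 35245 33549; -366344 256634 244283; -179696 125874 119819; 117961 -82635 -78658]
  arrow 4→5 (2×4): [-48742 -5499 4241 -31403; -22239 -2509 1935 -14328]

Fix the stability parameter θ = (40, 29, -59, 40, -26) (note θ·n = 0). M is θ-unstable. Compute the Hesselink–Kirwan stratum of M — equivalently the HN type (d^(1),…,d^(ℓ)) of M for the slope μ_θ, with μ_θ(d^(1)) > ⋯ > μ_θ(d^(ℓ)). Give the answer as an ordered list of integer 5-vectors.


Interval decomposition of M: I[1,2], I[3,3], I[3,5]^2, I[4,4]^2.
HN type (ℓ=4): μ^(1)=40; μ^(2)=69/2; μ^(3)=7; μ^(4)=-59

((0, 0, 0, 2, 0); (1, 1, 0, 0, 0); (0, 0, 0, 2, 2); (0, 0, 3, 0, 0))


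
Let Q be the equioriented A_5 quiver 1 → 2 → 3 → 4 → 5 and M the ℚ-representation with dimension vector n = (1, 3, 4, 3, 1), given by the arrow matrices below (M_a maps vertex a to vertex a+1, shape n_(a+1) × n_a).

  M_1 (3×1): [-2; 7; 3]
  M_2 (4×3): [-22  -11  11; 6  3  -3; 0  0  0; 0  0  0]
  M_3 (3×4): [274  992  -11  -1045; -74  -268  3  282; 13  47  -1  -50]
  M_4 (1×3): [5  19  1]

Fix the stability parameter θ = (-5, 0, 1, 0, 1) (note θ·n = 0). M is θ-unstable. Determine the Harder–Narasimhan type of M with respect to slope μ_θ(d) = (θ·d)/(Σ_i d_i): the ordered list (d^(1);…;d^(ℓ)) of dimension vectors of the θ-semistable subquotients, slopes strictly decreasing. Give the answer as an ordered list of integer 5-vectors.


Via rank(M_{q-1}∘⋯∘M_p): M ≅ I[1,2], I[2,2], I[2,5], I[3,3], I[3,4]^2.
μ_θ-semistable layers: μ^(1)=1; μ^(2)=1/2; μ^(3)=0; μ^(4)=-5

((0, 0, 1, 0, 1); (0, 0, 3, 3, 0); (0, 3, 0, 0, 0); (1, 0, 0, 0, 0))


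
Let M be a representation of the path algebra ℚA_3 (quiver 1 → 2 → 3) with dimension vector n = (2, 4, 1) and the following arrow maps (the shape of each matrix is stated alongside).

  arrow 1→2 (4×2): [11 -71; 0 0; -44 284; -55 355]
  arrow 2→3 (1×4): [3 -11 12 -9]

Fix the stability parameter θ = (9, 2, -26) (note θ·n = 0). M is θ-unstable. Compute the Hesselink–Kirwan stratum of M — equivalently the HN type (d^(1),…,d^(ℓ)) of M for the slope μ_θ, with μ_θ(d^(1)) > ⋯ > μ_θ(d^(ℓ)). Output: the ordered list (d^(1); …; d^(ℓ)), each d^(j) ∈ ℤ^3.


Interval decomposition of M: I[1,1], I[1,2], I[2,2]^2, I[2,3].
HN type (ℓ=4): μ^(1)=9; μ^(2)=11/2; μ^(3)=2; μ^(4)=-12

((1, 0, 0); (1, 1, 0); (0, 2, 0); (0, 1, 1))


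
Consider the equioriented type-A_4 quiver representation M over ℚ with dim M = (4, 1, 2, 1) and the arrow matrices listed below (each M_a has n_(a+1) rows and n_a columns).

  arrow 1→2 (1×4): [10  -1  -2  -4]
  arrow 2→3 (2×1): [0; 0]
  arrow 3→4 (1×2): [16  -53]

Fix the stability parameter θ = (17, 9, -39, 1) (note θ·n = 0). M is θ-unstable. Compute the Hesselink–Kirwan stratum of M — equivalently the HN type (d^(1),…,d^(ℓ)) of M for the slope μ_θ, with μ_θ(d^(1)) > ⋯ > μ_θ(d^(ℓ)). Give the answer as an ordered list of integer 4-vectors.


Via rank(M_{q-1}∘⋯∘M_p): M ≅ I[1,1]^3, I[1,2], I[3,3], I[3,4].
μ_θ-semistable layers: μ^(1)=17; μ^(2)=13; μ^(3)=1; μ^(4)=-39

((3, 0, 0, 0); (1, 1, 0, 0); (0, 0, 0, 1); (0, 0, 2, 0))


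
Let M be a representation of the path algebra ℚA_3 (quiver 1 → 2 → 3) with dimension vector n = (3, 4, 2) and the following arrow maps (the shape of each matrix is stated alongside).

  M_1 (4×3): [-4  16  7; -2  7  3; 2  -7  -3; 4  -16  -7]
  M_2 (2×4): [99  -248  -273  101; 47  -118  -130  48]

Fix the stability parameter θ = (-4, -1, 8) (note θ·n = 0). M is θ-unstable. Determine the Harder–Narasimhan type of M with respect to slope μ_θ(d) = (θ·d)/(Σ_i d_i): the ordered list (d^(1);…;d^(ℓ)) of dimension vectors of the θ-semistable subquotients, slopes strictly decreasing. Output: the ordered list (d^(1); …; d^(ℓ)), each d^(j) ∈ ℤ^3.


Interval decomposition of M: I[1,1], I[1,3]^2, I[2,2]^2.
HN type (ℓ=3): μ^(1)=8; μ^(2)=-1; μ^(3)=-4

((0, 0, 2); (0, 4, 0); (3, 0, 0))


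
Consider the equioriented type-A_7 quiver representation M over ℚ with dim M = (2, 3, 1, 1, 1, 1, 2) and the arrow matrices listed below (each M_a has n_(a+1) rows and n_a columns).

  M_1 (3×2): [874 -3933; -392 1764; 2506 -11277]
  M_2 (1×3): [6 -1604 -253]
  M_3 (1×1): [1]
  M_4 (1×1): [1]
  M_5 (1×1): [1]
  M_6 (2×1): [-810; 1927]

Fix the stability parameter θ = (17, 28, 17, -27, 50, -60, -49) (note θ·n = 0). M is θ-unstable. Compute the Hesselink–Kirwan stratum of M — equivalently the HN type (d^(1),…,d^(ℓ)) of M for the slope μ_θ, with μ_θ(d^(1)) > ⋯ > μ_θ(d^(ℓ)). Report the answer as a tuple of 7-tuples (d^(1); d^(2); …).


Barcode: M ≅ I[1,1], I[1,7], I[2,2]^2, I[7,7]. HN layers by μ_θ (4 steps, strictly decreasing):
  μ^(1)=28; μ^(2)=17; μ^(3)=-24/7; μ^(4)=-49

((0, 2, 0, 0, 0, 0, 0); (1, 0, 0, 0, 0, 0, 0); (1, 1, 1, 1, 1, 1, 1); (0, 0, 0, 0, 0, 0, 1))


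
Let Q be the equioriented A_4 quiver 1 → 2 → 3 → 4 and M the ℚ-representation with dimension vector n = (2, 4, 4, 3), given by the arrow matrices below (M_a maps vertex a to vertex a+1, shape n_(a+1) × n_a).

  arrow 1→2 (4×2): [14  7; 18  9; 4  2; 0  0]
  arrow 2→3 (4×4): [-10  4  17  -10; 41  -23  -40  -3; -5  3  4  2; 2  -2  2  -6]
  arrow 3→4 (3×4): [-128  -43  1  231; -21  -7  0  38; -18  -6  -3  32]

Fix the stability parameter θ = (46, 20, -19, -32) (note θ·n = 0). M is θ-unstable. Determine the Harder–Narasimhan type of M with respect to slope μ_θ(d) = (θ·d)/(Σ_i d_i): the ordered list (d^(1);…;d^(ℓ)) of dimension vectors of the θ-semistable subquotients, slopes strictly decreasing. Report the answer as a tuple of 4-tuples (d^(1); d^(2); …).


Interval decomposition of M: I[1,1], I[1,2], I[2,4]^3, I[3,3].
HN type (ℓ=4): μ^(1)=46; μ^(2)=33; μ^(3)=-31/3; μ^(4)=-19

((1, 0, 0, 0); (1, 1, 0, 0); (0, 3, 3, 3); (0, 0, 1, 0))


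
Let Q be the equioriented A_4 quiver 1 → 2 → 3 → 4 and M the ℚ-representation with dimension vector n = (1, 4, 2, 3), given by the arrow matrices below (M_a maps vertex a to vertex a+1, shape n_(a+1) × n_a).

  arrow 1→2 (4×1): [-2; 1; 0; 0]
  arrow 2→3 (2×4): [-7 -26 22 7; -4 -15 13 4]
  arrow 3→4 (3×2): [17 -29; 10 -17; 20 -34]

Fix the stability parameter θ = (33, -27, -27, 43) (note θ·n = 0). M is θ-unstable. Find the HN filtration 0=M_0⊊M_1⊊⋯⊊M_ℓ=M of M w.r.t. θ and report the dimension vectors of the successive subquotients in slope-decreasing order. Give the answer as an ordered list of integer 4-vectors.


Barcode: M ≅ I[1,4], I[2,2]^2, I[2,4], I[4,4]. HN layers by μ_θ (3 steps, strictly decreasing):
  μ^(1)=43; μ^(2)=-7; μ^(3)=-27

((0, 0, 0, 3); (1, 1, 1, 0); (0, 3, 1, 0))


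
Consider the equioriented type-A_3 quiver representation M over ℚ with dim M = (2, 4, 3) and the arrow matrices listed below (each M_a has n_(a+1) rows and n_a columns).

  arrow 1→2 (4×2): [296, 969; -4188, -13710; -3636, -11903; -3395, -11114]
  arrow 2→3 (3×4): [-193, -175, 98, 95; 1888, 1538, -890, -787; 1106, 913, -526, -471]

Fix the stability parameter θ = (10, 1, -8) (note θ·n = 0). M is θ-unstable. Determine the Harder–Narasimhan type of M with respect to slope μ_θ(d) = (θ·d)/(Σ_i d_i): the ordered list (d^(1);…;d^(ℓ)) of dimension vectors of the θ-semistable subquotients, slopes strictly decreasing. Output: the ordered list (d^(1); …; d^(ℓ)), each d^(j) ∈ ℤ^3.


Interval decomposition of M: I[1,3]^2, I[2,2], I[2,3].
HN type (ℓ=2): μ^(1)=1; μ^(2)=-7/2

((2, 3, 2); (0, 1, 1))


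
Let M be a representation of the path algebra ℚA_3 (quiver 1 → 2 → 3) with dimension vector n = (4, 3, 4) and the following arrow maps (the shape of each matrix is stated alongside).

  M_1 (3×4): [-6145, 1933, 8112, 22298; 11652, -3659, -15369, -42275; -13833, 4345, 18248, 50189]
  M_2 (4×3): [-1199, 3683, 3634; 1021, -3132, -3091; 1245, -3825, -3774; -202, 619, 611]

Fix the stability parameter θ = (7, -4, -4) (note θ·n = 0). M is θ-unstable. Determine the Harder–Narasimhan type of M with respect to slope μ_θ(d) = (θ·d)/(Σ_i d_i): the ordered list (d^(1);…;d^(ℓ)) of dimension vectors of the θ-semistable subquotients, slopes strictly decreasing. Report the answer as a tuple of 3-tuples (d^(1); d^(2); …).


Barcode: M ≅ I[1,1], I[1,2], I[1,3]^2, I[3,3]^2. HN layers by μ_θ (4 steps, strictly decreasing):
  μ^(1)=7; μ^(2)=3/2; μ^(3)=-1/3; μ^(4)=-4

((1, 0, 0); (1, 1, 0); (2, 2, 2); (0, 0, 2))


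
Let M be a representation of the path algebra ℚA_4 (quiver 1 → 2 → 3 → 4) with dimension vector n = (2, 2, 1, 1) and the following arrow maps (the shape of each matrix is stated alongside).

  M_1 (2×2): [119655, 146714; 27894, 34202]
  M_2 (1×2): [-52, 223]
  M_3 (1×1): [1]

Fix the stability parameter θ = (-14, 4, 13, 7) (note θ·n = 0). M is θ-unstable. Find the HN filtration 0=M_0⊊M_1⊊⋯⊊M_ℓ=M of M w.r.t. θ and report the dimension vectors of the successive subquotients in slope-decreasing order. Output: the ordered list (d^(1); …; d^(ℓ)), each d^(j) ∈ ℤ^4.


Barcode: M ≅ I[1,2], I[1,4]. HN layers by μ_θ (3 steps, strictly decreasing):
  μ^(1)=10; μ^(2)=4; μ^(3)=-14

((0, 0, 1, 1); (0, 2, 0, 0); (2, 0, 0, 0))


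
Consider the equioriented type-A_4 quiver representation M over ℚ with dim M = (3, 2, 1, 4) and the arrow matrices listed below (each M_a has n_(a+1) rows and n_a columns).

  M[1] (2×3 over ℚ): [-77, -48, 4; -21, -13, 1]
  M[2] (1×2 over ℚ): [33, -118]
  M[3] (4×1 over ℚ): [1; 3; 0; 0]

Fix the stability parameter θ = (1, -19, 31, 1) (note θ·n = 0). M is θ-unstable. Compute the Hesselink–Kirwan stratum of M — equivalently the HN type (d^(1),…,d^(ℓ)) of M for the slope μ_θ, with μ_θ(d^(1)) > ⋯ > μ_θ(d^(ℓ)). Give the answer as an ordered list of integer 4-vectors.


Via rank(M_{q-1}∘⋯∘M_p): M ≅ I[1,1], I[1,2], I[1,4], I[4,4]^3.
μ_θ-semistable layers: μ^(1)=16; μ^(2)=1; μ^(3)=-9

((0, 0, 1, 1); (1, 0, 0, 3); (2, 2, 0, 0))


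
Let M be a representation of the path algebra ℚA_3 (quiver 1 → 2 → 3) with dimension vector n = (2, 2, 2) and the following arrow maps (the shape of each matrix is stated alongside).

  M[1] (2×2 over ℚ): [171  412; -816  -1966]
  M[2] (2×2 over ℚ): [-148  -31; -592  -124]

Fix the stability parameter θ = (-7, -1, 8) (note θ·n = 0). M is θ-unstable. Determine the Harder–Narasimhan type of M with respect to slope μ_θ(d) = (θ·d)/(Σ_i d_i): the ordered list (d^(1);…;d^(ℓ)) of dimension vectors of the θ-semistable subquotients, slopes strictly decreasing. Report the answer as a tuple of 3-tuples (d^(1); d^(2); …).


Via rank(M_{q-1}∘⋯∘M_p): M ≅ I[1,2], I[1,3], I[3,3].
μ_θ-semistable layers: μ^(1)=8; μ^(2)=-1; μ^(3)=-7

((0, 0, 2); (0, 2, 0); (2, 0, 0))


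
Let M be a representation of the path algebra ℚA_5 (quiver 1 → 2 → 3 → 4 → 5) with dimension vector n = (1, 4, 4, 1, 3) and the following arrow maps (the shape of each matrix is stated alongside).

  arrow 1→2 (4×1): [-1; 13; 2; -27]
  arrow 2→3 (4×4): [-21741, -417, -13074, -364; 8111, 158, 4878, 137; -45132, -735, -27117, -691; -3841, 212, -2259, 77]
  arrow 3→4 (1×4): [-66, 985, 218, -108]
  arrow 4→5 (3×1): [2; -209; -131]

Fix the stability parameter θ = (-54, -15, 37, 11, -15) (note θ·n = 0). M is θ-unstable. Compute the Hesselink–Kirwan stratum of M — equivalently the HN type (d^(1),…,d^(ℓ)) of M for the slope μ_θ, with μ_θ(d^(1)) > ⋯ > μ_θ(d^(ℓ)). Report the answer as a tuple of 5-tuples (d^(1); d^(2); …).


Interval decomposition of M: I[1,2], I[2,3]^2, I[2,5], I[3,3], I[5,5]^2.
HN type (ℓ=4): μ^(1)=37; μ^(2)=11; μ^(3)=-15; μ^(4)=-54

((0, 0, 3, 0, 0); (0, 0, 1, 1, 1); (0, 4, 0, 0, 2); (1, 0, 0, 0, 0))


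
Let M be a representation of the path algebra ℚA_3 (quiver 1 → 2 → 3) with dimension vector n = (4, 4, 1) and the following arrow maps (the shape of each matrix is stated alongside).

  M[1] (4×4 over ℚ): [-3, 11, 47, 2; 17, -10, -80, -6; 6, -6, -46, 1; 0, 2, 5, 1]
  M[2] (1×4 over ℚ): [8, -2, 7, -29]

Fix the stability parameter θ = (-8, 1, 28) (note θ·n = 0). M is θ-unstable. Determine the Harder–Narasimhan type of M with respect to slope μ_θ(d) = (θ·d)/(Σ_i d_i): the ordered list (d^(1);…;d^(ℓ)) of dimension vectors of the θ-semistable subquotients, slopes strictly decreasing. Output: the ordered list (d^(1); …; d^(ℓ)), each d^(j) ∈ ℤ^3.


Barcode: M ≅ I[1,2]^3, I[1,3]. HN layers by μ_θ (3 steps, strictly decreasing):
  μ^(1)=28; μ^(2)=1; μ^(3)=-8

((0, 0, 1); (0, 4, 0); (4, 0, 0))


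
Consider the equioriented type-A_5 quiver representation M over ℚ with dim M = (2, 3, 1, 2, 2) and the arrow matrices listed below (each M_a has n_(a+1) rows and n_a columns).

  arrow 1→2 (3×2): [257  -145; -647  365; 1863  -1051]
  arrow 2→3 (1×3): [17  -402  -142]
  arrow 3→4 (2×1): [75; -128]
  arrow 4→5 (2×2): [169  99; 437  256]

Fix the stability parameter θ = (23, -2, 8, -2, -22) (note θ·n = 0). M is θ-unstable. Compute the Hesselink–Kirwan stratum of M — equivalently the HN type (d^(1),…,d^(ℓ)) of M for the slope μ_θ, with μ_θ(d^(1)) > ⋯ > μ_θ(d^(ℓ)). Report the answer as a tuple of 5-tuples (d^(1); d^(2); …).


Barcode: M ≅ I[1,2], I[1,5], I[2,2], I[4,5]. HN layers by μ_θ (4 steps, strictly decreasing):
  μ^(1)=21/2; μ^(2)=1; μ^(3)=-2; μ^(4)=-12

((1, 1, 0, 0, 0); (1, 1, 1, 1, 1); (0, 1, 0, 0, 0); (0, 0, 0, 1, 1))


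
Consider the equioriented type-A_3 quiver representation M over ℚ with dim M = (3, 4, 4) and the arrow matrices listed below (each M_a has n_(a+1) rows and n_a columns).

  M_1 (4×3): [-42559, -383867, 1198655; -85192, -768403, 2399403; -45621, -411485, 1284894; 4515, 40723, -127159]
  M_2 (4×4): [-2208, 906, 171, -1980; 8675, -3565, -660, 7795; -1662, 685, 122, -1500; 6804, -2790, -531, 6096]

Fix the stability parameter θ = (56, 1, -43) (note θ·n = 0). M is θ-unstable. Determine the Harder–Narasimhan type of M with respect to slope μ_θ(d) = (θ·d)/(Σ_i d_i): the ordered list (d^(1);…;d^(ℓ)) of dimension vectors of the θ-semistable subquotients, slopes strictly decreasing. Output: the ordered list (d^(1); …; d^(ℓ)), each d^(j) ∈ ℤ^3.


Barcode: M ≅ I[1,3]^3, I[2,2], I[3,3]. HN layers by μ_θ (3 steps, strictly decreasing):
  μ^(1)=14/3; μ^(2)=1; μ^(3)=-43

((3, 3, 3); (0, 1, 0); (0, 0, 1))


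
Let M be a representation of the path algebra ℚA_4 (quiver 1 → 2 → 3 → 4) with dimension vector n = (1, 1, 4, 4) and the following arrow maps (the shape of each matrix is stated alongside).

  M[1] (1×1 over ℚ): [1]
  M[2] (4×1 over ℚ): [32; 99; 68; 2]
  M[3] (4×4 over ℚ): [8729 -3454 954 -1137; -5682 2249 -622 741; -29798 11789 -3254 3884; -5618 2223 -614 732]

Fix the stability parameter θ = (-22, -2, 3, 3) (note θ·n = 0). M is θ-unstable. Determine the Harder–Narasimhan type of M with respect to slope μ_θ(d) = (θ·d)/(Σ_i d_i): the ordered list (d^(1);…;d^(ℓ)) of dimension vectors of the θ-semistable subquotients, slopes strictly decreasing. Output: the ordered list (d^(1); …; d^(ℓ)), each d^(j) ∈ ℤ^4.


Interval decomposition of M: I[1,4], I[3,4]^3.
HN type (ℓ=3): μ^(1)=3; μ^(2)=-2; μ^(3)=-22

((0, 0, 4, 4); (0, 1, 0, 0); (1, 0, 0, 0))


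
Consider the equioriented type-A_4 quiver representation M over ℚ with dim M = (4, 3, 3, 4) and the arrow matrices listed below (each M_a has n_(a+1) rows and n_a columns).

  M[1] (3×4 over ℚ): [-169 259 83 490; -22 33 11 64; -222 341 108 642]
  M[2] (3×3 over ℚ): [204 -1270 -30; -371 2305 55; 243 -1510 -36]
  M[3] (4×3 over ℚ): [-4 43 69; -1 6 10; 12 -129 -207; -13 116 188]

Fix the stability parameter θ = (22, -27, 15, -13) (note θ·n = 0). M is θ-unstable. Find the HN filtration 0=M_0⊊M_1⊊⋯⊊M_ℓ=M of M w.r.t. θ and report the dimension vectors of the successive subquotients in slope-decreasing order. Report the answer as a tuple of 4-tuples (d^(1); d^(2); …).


Via rank(M_{q-1}∘⋯∘M_p): M ≅ I[1,1], I[1,2], I[1,3], I[1,4], I[3,4], I[4,4]^2.
μ_θ-semistable layers: μ^(1)=22; μ^(2)=15; μ^(3)=1; μ^(4)=-5/2; μ^(5)=-13

((1, 0, 0, 0); (0, 0, 1, 0); (0, 0, 2, 2); (3, 3, 0, 0); (0, 0, 0, 2))


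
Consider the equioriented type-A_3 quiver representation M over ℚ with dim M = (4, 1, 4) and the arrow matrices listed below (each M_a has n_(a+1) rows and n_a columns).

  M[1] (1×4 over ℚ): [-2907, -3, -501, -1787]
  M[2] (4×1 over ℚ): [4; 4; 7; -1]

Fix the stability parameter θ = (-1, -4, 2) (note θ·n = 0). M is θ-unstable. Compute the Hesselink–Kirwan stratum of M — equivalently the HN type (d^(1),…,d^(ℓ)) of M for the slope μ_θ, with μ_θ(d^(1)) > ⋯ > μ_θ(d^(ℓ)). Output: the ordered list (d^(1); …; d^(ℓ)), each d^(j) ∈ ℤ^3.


Barcode: M ≅ I[1,1]^3, I[1,3], I[3,3]^3. HN layers by μ_θ (3 steps, strictly decreasing):
  μ^(1)=2; μ^(2)=-1; μ^(3)=-5/2

((0, 0, 4); (3, 0, 0); (1, 1, 0))


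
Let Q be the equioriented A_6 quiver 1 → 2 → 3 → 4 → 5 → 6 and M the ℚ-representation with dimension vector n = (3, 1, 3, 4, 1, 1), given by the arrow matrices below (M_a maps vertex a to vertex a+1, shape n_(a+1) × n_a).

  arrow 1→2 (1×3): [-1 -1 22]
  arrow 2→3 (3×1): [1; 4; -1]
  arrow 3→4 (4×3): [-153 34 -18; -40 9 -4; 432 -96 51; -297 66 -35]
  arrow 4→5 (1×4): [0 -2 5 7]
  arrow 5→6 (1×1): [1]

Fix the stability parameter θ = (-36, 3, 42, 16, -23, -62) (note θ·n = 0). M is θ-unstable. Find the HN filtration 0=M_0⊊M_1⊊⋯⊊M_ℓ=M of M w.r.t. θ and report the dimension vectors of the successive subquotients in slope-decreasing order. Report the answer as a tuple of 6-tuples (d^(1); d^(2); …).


Interval decomposition of M: I[1,1]^2, I[1,6], I[3,4]^2, I[4,4].
HN type (ℓ=4): μ^(1)=29; μ^(2)=16; μ^(3)=-24/5; μ^(4)=-36

((0, 0, 2, 2, 0, 0); (0, 0, 0, 1, 0, 0); (0, 1, 1, 1, 1, 1); (3, 0, 0, 0, 0, 0))


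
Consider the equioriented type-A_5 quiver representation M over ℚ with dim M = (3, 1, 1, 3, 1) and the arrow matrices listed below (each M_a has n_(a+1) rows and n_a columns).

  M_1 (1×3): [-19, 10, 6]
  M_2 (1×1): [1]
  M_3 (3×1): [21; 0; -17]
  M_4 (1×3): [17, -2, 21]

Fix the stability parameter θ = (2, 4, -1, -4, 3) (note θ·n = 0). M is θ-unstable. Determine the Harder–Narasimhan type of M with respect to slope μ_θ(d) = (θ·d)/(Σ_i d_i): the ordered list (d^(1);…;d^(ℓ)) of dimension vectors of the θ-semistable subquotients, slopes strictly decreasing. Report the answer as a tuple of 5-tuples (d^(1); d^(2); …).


Barcode: M ≅ I[1,1]^2, I[1,4], I[4,4], I[4,5]. HN layers by μ_θ (4 steps, strictly decreasing):
  μ^(1)=3; μ^(2)=2; μ^(3)=1/4; μ^(4)=-4

((0, 0, 0, 0, 1); (2, 0, 0, 0, 0); (1, 1, 1, 1, 0); (0, 0, 0, 2, 0))


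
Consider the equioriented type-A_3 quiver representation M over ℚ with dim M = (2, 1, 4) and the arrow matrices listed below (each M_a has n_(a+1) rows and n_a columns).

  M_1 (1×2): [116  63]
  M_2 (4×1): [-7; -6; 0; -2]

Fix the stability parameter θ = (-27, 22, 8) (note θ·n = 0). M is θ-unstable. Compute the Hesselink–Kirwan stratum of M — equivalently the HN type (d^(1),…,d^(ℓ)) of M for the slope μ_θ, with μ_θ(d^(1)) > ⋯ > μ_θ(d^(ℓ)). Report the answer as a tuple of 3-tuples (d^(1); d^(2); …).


Barcode: M ≅ I[1,1], I[1,3], I[3,3]^3. HN layers by μ_θ (3 steps, strictly decreasing):
  μ^(1)=15; μ^(2)=8; μ^(3)=-27

((0, 1, 1); (0, 0, 3); (2, 0, 0))


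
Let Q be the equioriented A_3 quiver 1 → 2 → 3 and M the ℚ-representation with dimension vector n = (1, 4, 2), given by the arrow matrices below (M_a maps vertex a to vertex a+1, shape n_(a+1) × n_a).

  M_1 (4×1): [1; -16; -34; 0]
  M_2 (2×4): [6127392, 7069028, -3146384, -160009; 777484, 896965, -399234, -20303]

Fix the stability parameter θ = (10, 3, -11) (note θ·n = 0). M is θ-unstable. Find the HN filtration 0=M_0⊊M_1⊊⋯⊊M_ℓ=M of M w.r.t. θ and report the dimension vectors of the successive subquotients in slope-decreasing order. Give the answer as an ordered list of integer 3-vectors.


Interval decomposition of M: I[1,2], I[2,2], I[2,3]^2.
HN type (ℓ=3): μ^(1)=13/2; μ^(2)=3; μ^(3)=-4

((1, 1, 0); (0, 1, 0); (0, 2, 2))


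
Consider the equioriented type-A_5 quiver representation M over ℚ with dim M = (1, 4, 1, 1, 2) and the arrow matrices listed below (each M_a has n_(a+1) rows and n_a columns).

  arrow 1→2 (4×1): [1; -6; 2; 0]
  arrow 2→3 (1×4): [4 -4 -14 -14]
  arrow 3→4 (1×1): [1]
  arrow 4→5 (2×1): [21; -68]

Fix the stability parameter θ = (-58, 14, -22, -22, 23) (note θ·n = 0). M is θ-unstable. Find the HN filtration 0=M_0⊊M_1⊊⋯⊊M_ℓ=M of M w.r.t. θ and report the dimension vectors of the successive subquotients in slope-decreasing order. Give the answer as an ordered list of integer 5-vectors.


Interval decomposition of M: I[1,2], I[2,2]^2, I[2,5], I[5,5].
HN type (ℓ=4): μ^(1)=23; μ^(2)=14; μ^(3)=-10; μ^(4)=-58

((0, 0, 0, 0, 2); (0, 3, 0, 0, 0); (0, 1, 1, 1, 0); (1, 0, 0, 0, 0))
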